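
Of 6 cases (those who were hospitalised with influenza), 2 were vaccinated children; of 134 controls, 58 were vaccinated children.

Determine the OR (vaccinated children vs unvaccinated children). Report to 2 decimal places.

OR = (2 × 76) / (58 × 4) = 152/232 ≈ 0.66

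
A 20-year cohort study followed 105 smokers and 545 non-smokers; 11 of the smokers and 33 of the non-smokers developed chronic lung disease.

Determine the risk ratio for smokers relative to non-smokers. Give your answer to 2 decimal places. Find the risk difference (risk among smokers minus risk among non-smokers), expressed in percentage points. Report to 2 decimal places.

RR = 1.73; RD = 4.42

risk, smokers = 11/105 = 0.1048
risk, non-smokers = 33/545 = 0.0606
RR = 0.1048 / 0.0606 = 1.73
risk difference = 0.1048 − 0.0606 = 0.0442 → 4.42 percentage points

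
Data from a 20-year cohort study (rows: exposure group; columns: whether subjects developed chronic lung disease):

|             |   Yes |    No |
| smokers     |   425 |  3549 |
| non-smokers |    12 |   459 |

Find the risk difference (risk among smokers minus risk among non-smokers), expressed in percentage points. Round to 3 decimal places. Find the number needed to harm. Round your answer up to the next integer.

RD = 8.147; NNH = 13

risk, smokers = 425/3974 = 0.10695
risk, non-smokers = 12/471 = 0.02548
risk difference = 0.10695 − 0.02548 = 0.08147 → 8.147 percentage points
absolute risk difference = 0.081467
1 / 0.081467 = 12.275 → round up → 13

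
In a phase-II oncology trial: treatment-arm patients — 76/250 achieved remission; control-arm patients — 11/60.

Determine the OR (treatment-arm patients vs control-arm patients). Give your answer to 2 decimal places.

OR = (76 × 49) / (174 × 11) = 3724/1914 ≈ 1.95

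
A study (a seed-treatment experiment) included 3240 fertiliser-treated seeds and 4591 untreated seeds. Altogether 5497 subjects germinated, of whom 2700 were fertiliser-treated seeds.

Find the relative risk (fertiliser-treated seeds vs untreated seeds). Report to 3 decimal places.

fertiliser-treated seeds without the outcome: 3240 − 2700 = 540
untreated seeds with the outcome: 5497 − 2700 = 2797
untreated seeds without the outcome: 4591 − 2797 = 1794
risk, fertiliser-treated seeds = 2700/3240 = 0.8333
risk, untreated seeds = 2797/4591 = 0.6092
RR = 0.8333 / 0.6092 = 1.368

RR: 1.368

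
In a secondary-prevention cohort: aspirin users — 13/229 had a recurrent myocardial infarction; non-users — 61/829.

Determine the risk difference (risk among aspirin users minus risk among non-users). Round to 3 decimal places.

RD: -0.017

risk, aspirin users = 13/229 = 0.0568
risk, non-users = 61/829 = 0.0736
risk difference = 0.0568 − 0.0736 = -0.017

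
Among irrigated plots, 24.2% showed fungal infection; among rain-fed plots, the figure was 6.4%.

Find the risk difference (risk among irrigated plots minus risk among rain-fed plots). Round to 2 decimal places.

risk difference = 0.2420 − 0.0640 = 0.18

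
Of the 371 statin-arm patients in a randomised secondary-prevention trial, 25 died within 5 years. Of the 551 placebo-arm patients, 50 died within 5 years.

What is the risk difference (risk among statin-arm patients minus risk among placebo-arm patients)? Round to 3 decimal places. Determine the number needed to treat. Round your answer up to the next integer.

risk, statin-arm patients = 25/371 = 0.0674
risk, placebo-arm patients = 50/551 = 0.0907
risk difference = 0.0674 − 0.0907 = -0.023
absolute risk difference = 0.023359
1 / 0.023359 = 42.810 → round up → 43

RD = -0.023; NNT = 43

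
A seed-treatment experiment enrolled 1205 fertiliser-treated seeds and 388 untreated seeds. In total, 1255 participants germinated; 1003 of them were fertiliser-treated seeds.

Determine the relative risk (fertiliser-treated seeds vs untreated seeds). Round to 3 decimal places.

RR = 1.282

fertiliser-treated seeds without the outcome: 1205 − 1003 = 202
untreated seeds with the outcome: 1255 − 1003 = 252
untreated seeds without the outcome: 388 − 252 = 136
risk, fertiliser-treated seeds = 1003/1205 = 0.8324
risk, untreated seeds = 252/388 = 0.6495
RR = 0.8324 / 0.6495 = 1.282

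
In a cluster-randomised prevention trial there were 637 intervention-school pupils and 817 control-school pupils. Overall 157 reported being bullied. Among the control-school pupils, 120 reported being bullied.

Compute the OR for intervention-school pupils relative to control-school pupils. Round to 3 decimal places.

intervention-school pupils with the outcome: 157 − 120 = 37
intervention-school pupils without the outcome: 637 − 37 = 600
control-school pupils without the outcome: 817 − 120 = 697
odds, intervention-school pupils = 37/600 = 0.0617
odds, control-school pupils = 120/697 = 0.1722
OR = 0.0617 / 0.1722 = 0.358

OR ≈ 0.358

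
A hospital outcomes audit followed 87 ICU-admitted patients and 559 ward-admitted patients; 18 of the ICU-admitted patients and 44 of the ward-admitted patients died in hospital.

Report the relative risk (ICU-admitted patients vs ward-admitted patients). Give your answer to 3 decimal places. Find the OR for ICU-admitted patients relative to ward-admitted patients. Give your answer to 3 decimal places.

RR = 2.629; OR = 3.053

risk, ICU-admitted patients = 18/87 = 0.2069
risk, ward-admitted patients = 44/559 = 0.0787
RR = 0.2069 / 0.0787 = 2.629
OR = (18 × 515) / (69 × 44) = 9270/3036 ≈ 3.053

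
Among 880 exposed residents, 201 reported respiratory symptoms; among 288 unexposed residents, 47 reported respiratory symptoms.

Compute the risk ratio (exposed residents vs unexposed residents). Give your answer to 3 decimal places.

RR: 1.400

risk, exposed residents = 201/880 = 0.2284
risk, unexposed residents = 47/288 = 0.1632
RR = 0.2284 / 0.1632 = 1.400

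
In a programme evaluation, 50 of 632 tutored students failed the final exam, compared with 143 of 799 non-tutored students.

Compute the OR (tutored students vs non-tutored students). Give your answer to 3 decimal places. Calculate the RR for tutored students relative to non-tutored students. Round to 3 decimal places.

OR = 0.394; RR = 0.442

odds, tutored students = 50/582 = 0.0859
odds, non-tutored students = 143/656 = 0.2180
OR = 0.0859 / 0.2180 = 0.394
risk, tutored students = 50/632 = 0.0791
risk, non-tutored students = 143/799 = 0.1790
RR = 0.0791 / 0.1790 = 0.442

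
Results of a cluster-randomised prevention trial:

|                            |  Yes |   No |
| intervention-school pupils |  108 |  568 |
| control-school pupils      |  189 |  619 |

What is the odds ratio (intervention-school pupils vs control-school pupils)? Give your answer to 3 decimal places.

OR = (108 × 619) / (568 × 189) = 66852/107352 ≈ 0.623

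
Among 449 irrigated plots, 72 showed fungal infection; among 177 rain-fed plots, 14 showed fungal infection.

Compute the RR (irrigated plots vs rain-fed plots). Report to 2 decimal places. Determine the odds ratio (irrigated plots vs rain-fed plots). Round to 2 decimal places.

RR = 2.03; OR = 2.22

risk, irrigated plots = 72/449 = 0.1604
risk, rain-fed plots = 14/177 = 0.0791
RR = 0.1604 / 0.0791 = 2.03
OR = (72 × 163) / (377 × 14) = 11736/5278 ≈ 2.22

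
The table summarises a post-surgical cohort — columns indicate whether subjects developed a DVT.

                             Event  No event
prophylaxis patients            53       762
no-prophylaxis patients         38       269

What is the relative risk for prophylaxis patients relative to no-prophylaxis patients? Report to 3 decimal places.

RR: 0.525

risk, prophylaxis patients = 53/815 = 0.0650
risk, no-prophylaxis patients = 38/307 = 0.1238
RR = 0.0650 / 0.1238 = 0.525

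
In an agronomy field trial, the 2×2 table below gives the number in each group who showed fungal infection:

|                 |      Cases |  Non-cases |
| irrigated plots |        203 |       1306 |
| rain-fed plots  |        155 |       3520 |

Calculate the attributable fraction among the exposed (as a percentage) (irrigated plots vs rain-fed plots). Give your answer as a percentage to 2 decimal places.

risk, irrigated plots = 203/1509 = 0.13453
risk, rain-fed plots = 155/3675 = 0.04218
AR% = (0.13453 − 0.04218) / 0.13453 = 0.6865 → 68.65%

AR% = 68.65%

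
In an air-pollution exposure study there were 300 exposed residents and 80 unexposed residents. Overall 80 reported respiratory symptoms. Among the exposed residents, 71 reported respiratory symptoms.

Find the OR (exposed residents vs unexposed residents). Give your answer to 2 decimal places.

exposed residents without the outcome: 300 − 71 = 229
unexposed residents with the outcome: 80 − 71 = 9
unexposed residents without the outcome: 80 − 9 = 71
OR = (71 × 71) / (229 × 9) = 5041/2061 ≈ 2.45

OR ≈ 2.45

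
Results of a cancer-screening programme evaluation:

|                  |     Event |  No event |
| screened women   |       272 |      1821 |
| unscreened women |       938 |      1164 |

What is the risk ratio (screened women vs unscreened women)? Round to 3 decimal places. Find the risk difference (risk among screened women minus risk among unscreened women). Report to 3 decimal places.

risk, screened women = 272/2093 = 0.1300
risk, unscreened women = 938/2102 = 0.4462
RR = 0.1300 / 0.4462 = 0.291
risk difference = 0.1300 − 0.4462 = -0.316

RR = 0.291; RD = -0.316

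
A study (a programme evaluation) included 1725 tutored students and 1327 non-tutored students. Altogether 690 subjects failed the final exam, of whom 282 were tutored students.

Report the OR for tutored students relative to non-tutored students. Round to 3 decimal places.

tutored students without the outcome: 1725 − 282 = 1443
non-tutored students with the outcome: 690 − 282 = 408
non-tutored students without the outcome: 1327 − 408 = 919
OR = (282 × 919) / (1443 × 408) = 259158/588744 ≈ 0.440

0.440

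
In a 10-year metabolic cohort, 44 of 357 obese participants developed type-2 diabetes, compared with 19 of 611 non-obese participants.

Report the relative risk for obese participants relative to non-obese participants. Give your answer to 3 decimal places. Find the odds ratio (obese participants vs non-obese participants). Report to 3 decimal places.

RR = 3.963; OR = 4.380

risk, obese participants = 44/357 = 0.12325
risk, non-obese participants = 19/611 = 0.03110
RR = 0.12325 / 0.03110 = 3.963
OR = (44 × 592) / (313 × 19) = 26048/5947 ≈ 4.380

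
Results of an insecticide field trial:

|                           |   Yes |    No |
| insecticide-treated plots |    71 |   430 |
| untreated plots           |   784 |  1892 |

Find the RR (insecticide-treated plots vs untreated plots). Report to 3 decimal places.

risk, insecticide-treated plots = 71/501 = 0.1417
risk, untreated plots = 784/2676 = 0.2930
RR = 0.1417 / 0.2930 = 0.484

RR = 0.484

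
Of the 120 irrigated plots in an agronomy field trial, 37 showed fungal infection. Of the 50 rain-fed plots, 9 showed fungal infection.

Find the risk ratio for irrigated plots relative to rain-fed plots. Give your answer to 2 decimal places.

RR ≈ 1.71

risk, irrigated plots = 37/120 = 0.3083
risk, rain-fed plots = 9/50 = 0.1800
RR = 0.3083 / 0.1800 = 1.71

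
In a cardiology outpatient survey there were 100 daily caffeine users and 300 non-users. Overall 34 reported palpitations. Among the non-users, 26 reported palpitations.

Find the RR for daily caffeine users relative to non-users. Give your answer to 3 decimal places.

daily caffeine users with the outcome: 34 − 26 = 8
daily caffeine users without the outcome: 100 − 8 = 92
non-users without the outcome: 300 − 26 = 274
risk, daily caffeine users = 8/100 = 0.0800
risk, non-users = 26/300 = 0.0867
RR = 0.0800 / 0.0867 = 0.923

RR = 0.923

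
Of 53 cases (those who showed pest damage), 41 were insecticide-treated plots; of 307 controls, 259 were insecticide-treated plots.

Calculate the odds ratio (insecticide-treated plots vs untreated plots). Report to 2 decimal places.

0.63

odds, insecticide-treated plots = 41/259 = 0.1583
odds, untreated plots = 12/48 = 0.2500
OR = 0.1583 / 0.2500 = 0.63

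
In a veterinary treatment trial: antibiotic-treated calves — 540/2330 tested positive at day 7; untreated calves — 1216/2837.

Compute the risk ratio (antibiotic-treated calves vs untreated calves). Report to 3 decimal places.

risk, antibiotic-treated calves = 540/2330 = 0.2318
risk, untreated calves = 1216/2837 = 0.4286
RR = 0.2318 / 0.4286 = 0.541

RR: 0.541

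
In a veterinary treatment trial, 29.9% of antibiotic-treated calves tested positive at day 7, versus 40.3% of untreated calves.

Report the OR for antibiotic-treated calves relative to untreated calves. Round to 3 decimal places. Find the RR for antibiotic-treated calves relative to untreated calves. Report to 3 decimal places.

OR = 0.632; RR = 0.742

odds, antibiotic-treated calves = 0.2990/0.7010 = 0.4265
odds, untreated calves = 0.4030/0.5970 = 0.6750
OR = 0.4265 / 0.6750 = 0.632
RR = 0.2990 / 0.4030 = 0.742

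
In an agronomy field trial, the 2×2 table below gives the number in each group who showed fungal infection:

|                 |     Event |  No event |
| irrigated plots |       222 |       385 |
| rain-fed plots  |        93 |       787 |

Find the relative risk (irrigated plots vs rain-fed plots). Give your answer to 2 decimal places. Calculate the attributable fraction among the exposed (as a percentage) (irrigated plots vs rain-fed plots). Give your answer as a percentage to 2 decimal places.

risk, irrigated plots = 222/607 = 0.3657
risk, rain-fed plots = 93/880 = 0.1057
RR = 0.3657 / 0.1057 = 3.46
AR% = (0.3657 − 0.1057) / 0.3657 = 0.7110 → 71.10%

RR = 3.46; AR% = 71.10%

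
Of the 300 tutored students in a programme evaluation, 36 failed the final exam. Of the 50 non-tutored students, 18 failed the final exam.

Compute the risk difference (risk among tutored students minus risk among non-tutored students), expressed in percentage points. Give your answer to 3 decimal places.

-24.000

risk, tutored students = 36/300 = 0.1200
risk, non-tutored students = 18/50 = 0.3600
risk difference = 0.1200 − 0.3600 = -0.2400 → -24.000 percentage points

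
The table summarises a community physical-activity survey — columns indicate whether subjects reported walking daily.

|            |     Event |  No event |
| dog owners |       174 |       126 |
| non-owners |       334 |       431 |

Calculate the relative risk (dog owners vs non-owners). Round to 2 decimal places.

risk, dog owners = 174/300 = 0.5800
risk, non-owners = 334/765 = 0.4366
RR = 0.5800 / 0.4366 = 1.33

RR ≈ 1.33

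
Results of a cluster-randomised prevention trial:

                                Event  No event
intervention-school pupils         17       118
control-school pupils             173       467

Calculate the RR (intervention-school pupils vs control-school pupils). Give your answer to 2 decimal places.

RR = 0.47

risk, intervention-school pupils = 17/135 = 0.1259
risk, control-school pupils = 173/640 = 0.2703
RR = 0.1259 / 0.2703 = 0.47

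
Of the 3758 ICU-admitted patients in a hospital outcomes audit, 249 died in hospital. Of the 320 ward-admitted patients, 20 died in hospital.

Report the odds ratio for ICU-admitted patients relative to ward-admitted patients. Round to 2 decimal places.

odds, ICU-admitted patients = 249/3509 = 0.0710
odds, ward-admitted patients = 20/300 = 0.0667
OR = 0.0710 / 0.0667 = 1.06

1.06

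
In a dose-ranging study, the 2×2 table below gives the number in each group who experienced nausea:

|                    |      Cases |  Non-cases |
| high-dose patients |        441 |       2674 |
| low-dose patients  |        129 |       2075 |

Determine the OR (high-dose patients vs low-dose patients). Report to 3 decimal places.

OR = (441 × 2075) / (2674 × 129) = 915075/344946 ≈ 2.653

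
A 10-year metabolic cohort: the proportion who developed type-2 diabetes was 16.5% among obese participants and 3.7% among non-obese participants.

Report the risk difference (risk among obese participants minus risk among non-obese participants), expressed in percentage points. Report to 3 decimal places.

risk difference = 0.16500 − 0.03700 = 0.12800 → 12.800 percentage points

RD: 12.800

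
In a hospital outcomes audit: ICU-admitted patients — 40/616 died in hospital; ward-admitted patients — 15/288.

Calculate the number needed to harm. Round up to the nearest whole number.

risk, ICU-admitted patients = 40/616 = 0.064935
risk, ward-admitted patients = 15/288 = 0.052083
absolute risk difference = 0.012852
1 / 0.012852 = 77.809 → round up → 78

78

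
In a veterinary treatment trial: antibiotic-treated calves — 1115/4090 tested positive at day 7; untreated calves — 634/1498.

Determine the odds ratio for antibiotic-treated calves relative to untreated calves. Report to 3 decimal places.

OR = (1115 × 864) / (2975 × 634) = 963360/1886150 ≈ 0.511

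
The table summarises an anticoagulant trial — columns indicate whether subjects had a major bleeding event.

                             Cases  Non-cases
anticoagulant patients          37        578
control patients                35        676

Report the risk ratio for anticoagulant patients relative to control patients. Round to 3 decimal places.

risk, anticoagulant patients = 37/615 = 0.06016
risk, control patients = 35/711 = 0.04923
RR = 0.06016 / 0.04923 = 1.222

1.222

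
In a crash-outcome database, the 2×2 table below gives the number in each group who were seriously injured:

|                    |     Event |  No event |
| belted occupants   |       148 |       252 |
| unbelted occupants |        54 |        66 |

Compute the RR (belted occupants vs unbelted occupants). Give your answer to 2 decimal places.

risk, belted occupants = 148/400 = 0.3700
risk, unbelted occupants = 54/120 = 0.4500
RR = 0.3700 / 0.4500 = 0.82

RR ≈ 0.82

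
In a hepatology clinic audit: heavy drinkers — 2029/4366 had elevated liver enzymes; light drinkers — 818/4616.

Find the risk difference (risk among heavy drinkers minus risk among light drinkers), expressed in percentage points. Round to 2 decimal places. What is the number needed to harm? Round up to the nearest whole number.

RD = 28.75; NNH = 4

risk, heavy drinkers = 2029/4366 = 0.4647
risk, light drinkers = 818/4616 = 0.1772
risk difference = 0.4647 − 0.1772 = 0.2875 → 28.75 percentage points
absolute risk difference = 0.287518
1 / 0.287518 = 3.478 → round up → 4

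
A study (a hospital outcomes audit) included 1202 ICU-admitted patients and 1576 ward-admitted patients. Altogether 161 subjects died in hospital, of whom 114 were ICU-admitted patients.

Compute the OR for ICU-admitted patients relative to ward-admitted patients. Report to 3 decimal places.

ICU-admitted patients without the outcome: 1202 − 114 = 1088
ward-admitted patients with the outcome: 161 − 114 = 47
ward-admitted patients without the outcome: 1576 − 47 = 1529
OR = (114 × 1529) / (1088 × 47) = 174306/51136 ≈ 3.409

OR: 3.409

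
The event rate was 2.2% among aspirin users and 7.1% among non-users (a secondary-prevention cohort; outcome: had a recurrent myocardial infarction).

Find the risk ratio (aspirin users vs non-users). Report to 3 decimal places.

RR = 0.02200 / 0.07100 = 0.310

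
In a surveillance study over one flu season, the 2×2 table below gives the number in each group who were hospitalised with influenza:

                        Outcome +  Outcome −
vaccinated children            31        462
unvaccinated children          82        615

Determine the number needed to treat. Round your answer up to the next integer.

risk, vaccinated children = 31/493 = 0.062880
risk, unvaccinated children = 82/697 = 0.117647
absolute risk difference = 0.054767
1 / 0.054767 = 18.259 → round up → 19

NNT: 19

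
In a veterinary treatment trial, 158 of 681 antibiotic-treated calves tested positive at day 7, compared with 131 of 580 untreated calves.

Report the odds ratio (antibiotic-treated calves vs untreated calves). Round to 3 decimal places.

1.035

odds, antibiotic-treated calves = 158/523 = 0.3021
odds, untreated calves = 131/449 = 0.2918
OR = 0.3021 / 0.2918 = 1.035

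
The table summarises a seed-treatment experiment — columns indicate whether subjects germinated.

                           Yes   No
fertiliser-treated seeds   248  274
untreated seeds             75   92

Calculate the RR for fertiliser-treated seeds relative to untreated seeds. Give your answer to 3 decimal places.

1.058

risk, fertiliser-treated seeds = 248/522 = 0.4751
risk, untreated seeds = 75/167 = 0.4491
RR = 0.4751 / 0.4491 = 1.058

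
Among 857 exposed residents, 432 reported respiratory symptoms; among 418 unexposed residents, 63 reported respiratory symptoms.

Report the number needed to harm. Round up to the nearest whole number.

risk, exposed residents = 432/857 = 0.504084
risk, unexposed residents = 63/418 = 0.150718
absolute risk difference = 0.353366
1 / 0.353366 = 2.830 → round up → 3

NNH ≈ 3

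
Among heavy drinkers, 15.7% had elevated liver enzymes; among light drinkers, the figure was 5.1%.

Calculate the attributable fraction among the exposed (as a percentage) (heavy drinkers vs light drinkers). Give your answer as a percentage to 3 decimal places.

AR% = (0.1570 − 0.0510) / 0.1570 = 0.6752 → 67.516%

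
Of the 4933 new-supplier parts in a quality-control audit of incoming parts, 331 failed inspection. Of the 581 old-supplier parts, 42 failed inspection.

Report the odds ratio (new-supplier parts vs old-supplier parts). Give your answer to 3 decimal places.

odds, new-supplier parts = 331/4602 = 0.0719
odds, old-supplier parts = 42/539 = 0.0779
OR = 0.0719 / 0.0779 = 0.923

0.923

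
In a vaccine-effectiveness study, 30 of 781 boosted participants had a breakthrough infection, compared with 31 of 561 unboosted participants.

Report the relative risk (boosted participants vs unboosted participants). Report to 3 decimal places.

RR: 0.695

risk, boosted participants = 30/781 = 0.03841
risk, unboosted participants = 31/561 = 0.05526
RR = 0.03841 / 0.05526 = 0.695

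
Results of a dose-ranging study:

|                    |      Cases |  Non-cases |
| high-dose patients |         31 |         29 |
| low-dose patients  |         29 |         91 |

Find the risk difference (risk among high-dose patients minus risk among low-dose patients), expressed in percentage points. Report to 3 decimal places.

risk, high-dose patients = 31/60 = 0.5167
risk, low-dose patients = 29/120 = 0.2417
risk difference = 0.5167 − 0.2417 = 0.2750 → 27.500 percentage points

27.500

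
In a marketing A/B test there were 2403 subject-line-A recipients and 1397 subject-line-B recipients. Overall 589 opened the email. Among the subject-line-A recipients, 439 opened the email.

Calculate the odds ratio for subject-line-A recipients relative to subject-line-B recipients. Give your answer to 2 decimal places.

OR = 1.86

subject-line-A recipients without the outcome: 2403 − 439 = 1964
subject-line-B recipients with the outcome: 589 − 439 = 150
subject-line-B recipients without the outcome: 1397 − 150 = 1247
odds, subject-line-A recipients = 439/1964 = 0.2235
odds, subject-line-B recipients = 150/1247 = 0.1203
OR = 0.2235 / 0.1203 = 1.86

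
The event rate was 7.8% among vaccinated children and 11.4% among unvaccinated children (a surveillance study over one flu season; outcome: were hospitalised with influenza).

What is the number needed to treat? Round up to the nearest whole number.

NNT ≈ 28

absolute risk difference = 0.036000
1 / 0.036000 = 27.778 → round up → 28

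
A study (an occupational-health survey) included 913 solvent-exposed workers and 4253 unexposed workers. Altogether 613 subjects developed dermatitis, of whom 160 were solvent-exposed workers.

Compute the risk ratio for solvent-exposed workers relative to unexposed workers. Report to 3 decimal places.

RR = 1.645

solvent-exposed workers without the outcome: 913 − 160 = 753
unexposed workers with the outcome: 613 − 160 = 453
unexposed workers without the outcome: 4253 − 453 = 3800
risk, solvent-exposed workers = 160/913 = 0.1752
risk, unexposed workers = 453/4253 = 0.1065
RR = 0.1752 / 0.1065 = 1.645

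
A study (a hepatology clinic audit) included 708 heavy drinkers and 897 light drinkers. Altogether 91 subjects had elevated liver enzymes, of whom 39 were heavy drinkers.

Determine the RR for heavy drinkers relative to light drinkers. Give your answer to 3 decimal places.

RR = 0.950

heavy drinkers without the outcome: 708 − 39 = 669
light drinkers with the outcome: 91 − 39 = 52
light drinkers without the outcome: 897 − 52 = 845
risk, heavy drinkers = 39/708 = 0.0551
risk, light drinkers = 52/897 = 0.0580
RR = 0.0551 / 0.0580 = 0.950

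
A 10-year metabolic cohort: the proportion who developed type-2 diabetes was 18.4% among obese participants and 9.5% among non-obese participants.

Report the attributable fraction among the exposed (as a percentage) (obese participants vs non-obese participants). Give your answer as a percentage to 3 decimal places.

AR% = (0.1840 − 0.0950) / 0.1840 = 0.4837 → 48.370%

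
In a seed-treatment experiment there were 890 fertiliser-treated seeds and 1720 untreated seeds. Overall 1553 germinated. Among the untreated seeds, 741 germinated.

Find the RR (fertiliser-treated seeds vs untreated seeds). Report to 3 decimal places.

fertiliser-treated seeds with the outcome: 1553 − 741 = 812
fertiliser-treated seeds without the outcome: 890 − 812 = 78
untreated seeds without the outcome: 1720 − 741 = 979
risk, fertiliser-treated seeds = 812/890 = 0.9124
risk, untreated seeds = 741/1720 = 0.4308
RR = 0.9124 / 0.4308 = 2.118

RR ≈ 2.118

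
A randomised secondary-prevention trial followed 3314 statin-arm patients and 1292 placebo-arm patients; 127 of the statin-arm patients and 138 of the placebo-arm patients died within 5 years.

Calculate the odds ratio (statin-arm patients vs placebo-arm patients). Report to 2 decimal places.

OR = (127 × 1154) / (3187 × 138) = 146558/439806 ≈ 0.33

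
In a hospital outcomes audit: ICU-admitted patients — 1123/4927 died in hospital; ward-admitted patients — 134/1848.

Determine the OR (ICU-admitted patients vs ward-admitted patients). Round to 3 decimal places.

OR = (1123 × 1714) / (3804 × 134) = 1924822/509736 ≈ 3.776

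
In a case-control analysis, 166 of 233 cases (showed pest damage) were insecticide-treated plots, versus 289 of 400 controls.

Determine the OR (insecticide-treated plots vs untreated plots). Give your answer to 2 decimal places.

OR = (166 × 111) / (289 × 67) = 18426/19363 ≈ 0.95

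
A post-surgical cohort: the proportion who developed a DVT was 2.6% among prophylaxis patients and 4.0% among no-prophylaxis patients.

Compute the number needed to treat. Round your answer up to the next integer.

absolute risk difference = 0.014000
1 / 0.014000 = 71.429 → round up → 72

NNT ≈ 72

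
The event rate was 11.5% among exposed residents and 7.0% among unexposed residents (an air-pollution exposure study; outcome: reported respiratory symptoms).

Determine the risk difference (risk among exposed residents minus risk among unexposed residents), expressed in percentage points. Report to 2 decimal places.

RD = 4.50

risk difference = 0.1150 − 0.0700 = 0.0450 → 4.50 percentage points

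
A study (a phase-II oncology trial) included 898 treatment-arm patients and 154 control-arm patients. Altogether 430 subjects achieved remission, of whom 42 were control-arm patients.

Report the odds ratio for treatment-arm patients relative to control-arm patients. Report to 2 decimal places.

treatment-arm patients with the outcome: 430 − 42 = 388
treatment-arm patients without the outcome: 898 − 388 = 510
control-arm patients without the outcome: 154 − 42 = 112
OR = (388 × 112) / (510 × 42) = 43456/21420 ≈ 2.03

2.03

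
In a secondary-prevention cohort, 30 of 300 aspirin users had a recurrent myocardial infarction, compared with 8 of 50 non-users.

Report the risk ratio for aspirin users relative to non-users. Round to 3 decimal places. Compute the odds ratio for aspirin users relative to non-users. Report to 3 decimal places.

RR = 0.625; OR = 0.583

risk, aspirin users = 30/300 = 0.1000
risk, non-users = 8/50 = 0.1600
RR = 0.1000 / 0.1600 = 0.625
odds, aspirin users = 30/270 = 0.1111
odds, non-users = 8/42 = 0.1905
OR = 0.1111 / 0.1905 = 0.583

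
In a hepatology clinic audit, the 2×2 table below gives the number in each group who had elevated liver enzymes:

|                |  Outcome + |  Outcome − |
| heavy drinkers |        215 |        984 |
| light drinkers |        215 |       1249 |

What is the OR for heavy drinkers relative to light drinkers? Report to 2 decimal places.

odds, heavy drinkers = 215/984 = 0.2185
odds, light drinkers = 215/1249 = 0.1721
OR = 0.2185 / 0.1721 = 1.27

1.27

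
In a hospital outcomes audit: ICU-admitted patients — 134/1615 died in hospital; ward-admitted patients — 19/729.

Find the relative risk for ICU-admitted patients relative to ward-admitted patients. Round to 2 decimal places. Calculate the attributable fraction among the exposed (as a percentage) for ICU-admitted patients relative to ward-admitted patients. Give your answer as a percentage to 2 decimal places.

RR = 3.18; AR% = 68.59%

risk, ICU-admitted patients = 134/1615 = 0.08297
risk, ward-admitted patients = 19/729 = 0.02606
RR = 0.08297 / 0.02606 = 3.18
AR% = (0.08297 − 0.02606) / 0.08297 = 0.6859 → 68.59%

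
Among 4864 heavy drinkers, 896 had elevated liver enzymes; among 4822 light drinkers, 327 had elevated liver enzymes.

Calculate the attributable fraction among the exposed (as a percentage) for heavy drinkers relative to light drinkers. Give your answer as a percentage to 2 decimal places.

63.19%

risk, heavy drinkers = 896/4864 = 0.1842
risk, light drinkers = 327/4822 = 0.0678
AR% = (0.1842 − 0.0678) / 0.1842 = 0.6319 → 63.19%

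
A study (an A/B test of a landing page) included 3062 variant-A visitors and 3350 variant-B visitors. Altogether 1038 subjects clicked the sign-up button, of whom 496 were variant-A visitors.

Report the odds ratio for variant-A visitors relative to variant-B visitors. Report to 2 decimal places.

variant-A visitors without the outcome: 3062 − 496 = 2566
variant-B visitors with the outcome: 1038 − 496 = 542
variant-B visitors without the outcome: 3350 − 542 = 2808
OR = (496 × 2808) / (2566 × 542) = 1392768/1390772 ≈ 1.00

OR ≈ 1.00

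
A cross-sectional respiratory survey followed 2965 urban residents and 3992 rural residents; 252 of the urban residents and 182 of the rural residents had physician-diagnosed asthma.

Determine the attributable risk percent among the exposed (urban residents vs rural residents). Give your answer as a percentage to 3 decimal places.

risk, urban residents = 252/2965 = 0.08499
risk, rural residents = 182/3992 = 0.04559
AR% = (0.08499 − 0.04559) / 0.08499 = 0.4636 → 46.358%

AR% = 46.358%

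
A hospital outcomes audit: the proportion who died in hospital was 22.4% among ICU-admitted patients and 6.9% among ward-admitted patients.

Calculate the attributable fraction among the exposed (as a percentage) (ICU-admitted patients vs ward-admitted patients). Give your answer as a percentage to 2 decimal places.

AR% = (0.2240 − 0.0690) / 0.2240 = 0.6920 → 69.20%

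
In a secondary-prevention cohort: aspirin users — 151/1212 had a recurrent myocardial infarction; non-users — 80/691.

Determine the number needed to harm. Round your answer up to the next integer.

risk, aspirin users = 151/1212 = 0.124587
risk, non-users = 80/691 = 0.115774
absolute risk difference = 0.008813
1 / 0.008813 = 113.469 → round up → 114

NNH ≈ 114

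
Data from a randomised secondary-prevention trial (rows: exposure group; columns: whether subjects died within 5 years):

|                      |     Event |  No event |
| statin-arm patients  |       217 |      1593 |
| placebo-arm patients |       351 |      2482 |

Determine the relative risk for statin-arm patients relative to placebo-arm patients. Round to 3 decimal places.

0.968

risk, statin-arm patients = 217/1810 = 0.1199
risk, placebo-arm patients = 351/2833 = 0.1239
RR = 0.1199 / 0.1239 = 0.968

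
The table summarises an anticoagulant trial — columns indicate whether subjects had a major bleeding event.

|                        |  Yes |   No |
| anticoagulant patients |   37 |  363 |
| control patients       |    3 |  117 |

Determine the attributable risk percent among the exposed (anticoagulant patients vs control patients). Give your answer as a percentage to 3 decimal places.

72.973%

risk, anticoagulant patients = 37/400 = 0.09250
risk, control patients = 3/120 = 0.02500
AR% = (0.09250 − 0.02500) / 0.09250 = 0.7297 → 72.973%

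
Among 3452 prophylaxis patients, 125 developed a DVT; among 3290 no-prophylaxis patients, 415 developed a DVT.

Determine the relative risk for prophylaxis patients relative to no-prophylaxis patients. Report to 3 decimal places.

risk, prophylaxis patients = 125/3452 = 0.03621
risk, no-prophylaxis patients = 415/3290 = 0.12614
RR = 0.03621 / 0.12614 = 0.287

RR: 0.287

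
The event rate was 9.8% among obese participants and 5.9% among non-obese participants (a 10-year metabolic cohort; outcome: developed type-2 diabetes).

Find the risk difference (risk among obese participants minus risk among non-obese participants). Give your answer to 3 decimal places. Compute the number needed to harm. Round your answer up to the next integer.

RD = 0.039; NNH = 26

risk difference = 0.0980 − 0.0590 = 0.039
absolute risk difference = 0.039000
1 / 0.039000 = 25.641 → round up → 26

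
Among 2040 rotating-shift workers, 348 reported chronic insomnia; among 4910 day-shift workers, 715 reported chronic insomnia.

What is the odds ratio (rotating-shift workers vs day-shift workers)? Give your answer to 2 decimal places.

OR = (348 × 4195) / (1692 × 715) = 1459860/1209780 ≈ 1.21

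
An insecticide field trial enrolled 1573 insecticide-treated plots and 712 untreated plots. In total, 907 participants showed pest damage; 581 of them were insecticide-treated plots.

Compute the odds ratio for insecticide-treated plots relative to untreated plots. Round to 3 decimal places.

OR ≈ 0.693

insecticide-treated plots without the outcome: 1573 − 581 = 992
untreated plots with the outcome: 907 − 581 = 326
untreated plots without the outcome: 712 − 326 = 386
odds, insecticide-treated plots = 581/992 = 0.5857
odds, untreated plots = 326/386 = 0.8446
OR = 0.5857 / 0.8446 = 0.693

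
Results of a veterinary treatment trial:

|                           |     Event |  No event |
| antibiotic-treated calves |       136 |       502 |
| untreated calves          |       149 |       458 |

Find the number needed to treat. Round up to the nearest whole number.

risk, antibiotic-treated calves = 136/638 = 0.213166
risk, untreated calves = 149/607 = 0.245470
absolute risk difference = 0.032303
1 / 0.032303 = 30.957 → round up → 31

31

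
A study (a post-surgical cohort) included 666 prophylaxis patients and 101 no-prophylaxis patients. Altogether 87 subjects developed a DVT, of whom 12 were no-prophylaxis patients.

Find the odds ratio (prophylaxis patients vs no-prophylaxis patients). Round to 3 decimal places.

prophylaxis patients with the outcome: 87 − 12 = 75
prophylaxis patients without the outcome: 666 − 75 = 591
no-prophylaxis patients without the outcome: 101 − 12 = 89
odds, prophylaxis patients = 75/591 = 0.1269
odds, no-prophylaxis patients = 12/89 = 0.1348
OR = 0.1269 / 0.1348 = 0.941

OR: 0.941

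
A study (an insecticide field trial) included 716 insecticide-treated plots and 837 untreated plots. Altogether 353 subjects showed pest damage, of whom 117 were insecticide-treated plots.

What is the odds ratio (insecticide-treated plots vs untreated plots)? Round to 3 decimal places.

insecticide-treated plots without the outcome: 716 − 117 = 599
untreated plots with the outcome: 353 − 117 = 236
untreated plots without the outcome: 837 − 236 = 601
odds, insecticide-treated plots = 117/599 = 0.1953
odds, untreated plots = 236/601 = 0.3927
OR = 0.1953 / 0.3927 = 0.497

0.497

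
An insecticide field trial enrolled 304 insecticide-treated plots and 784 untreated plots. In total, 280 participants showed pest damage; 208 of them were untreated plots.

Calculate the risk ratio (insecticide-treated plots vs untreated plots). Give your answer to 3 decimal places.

insecticide-treated plots with the outcome: 280 − 208 = 72
insecticide-treated plots without the outcome: 304 − 72 = 232
untreated plots without the outcome: 784 − 208 = 576
risk, insecticide-treated plots = 72/304 = 0.2368
risk, untreated plots = 208/784 = 0.2653
RR = 0.2368 / 0.2653 = 0.893

0.893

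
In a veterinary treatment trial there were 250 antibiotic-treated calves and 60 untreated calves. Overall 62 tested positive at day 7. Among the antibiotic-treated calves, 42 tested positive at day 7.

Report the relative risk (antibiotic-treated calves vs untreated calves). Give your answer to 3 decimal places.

RR = 0.504

antibiotic-treated calves without the outcome: 250 − 42 = 208
untreated calves with the outcome: 62 − 42 = 20
untreated calves without the outcome: 60 − 20 = 40
risk, antibiotic-treated calves = 42/250 = 0.1680
risk, untreated calves = 20/60 = 0.3333
RR = 0.1680 / 0.3333 = 0.504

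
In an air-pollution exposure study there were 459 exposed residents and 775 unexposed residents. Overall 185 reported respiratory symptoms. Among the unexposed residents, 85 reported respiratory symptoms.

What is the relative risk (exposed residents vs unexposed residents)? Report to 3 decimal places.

RR ≈ 1.986

exposed residents with the outcome: 185 − 85 = 100
exposed residents without the outcome: 459 − 100 = 359
unexposed residents without the outcome: 775 − 85 = 690
risk, exposed residents = 100/459 = 0.2179
risk, unexposed residents = 85/775 = 0.1097
RR = 0.2179 / 0.1097 = 1.986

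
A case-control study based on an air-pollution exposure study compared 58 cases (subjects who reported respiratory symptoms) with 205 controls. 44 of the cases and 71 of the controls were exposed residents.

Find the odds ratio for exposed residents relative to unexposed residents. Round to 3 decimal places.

OR = (44 × 134) / (71 × 14) = 5896/994 ≈ 5.932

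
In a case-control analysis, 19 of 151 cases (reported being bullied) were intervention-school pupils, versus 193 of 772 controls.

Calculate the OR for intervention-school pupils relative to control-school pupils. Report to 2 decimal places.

OR = (19 × 579) / (193 × 132) = 11001/25476 ≈ 0.43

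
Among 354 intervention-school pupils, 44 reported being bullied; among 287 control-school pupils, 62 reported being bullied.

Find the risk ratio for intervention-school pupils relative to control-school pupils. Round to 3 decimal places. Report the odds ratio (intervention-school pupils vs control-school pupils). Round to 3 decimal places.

RR = 0.575; OR = 0.515

risk, intervention-school pupils = 44/354 = 0.1243
risk, control-school pupils = 62/287 = 0.2160
RR = 0.1243 / 0.2160 = 0.575
odds, intervention-school pupils = 44/310 = 0.1419
odds, control-school pupils = 62/225 = 0.2756
OR = 0.1419 / 0.2756 = 0.515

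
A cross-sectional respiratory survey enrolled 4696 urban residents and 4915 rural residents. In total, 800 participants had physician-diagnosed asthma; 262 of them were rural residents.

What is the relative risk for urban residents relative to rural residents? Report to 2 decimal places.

2.15

urban residents with the outcome: 800 − 262 = 538
urban residents without the outcome: 4696 − 538 = 4158
rural residents without the outcome: 4915 − 262 = 4653
risk, urban residents = 538/4696 = 0.1146
risk, rural residents = 262/4915 = 0.0533
RR = 0.1146 / 0.0533 = 2.15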